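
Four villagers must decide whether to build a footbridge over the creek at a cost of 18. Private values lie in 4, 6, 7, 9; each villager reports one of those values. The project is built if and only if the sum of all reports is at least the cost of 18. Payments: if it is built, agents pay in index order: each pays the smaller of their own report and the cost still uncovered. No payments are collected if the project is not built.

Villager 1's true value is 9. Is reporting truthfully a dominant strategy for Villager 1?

No

Consider the case where Villager 2 reports 4, Villager 3 reports 4 and Villager 4 reports 4.
Truthful report 9: project built, pays 9, utility 9 - 9 = 0.
Report 6 instead: project built, pays 6, utility 9 - 6 = 3.
Since 3 > 0, reporting 6 is strictly better here, so truthful reporting is not dominant.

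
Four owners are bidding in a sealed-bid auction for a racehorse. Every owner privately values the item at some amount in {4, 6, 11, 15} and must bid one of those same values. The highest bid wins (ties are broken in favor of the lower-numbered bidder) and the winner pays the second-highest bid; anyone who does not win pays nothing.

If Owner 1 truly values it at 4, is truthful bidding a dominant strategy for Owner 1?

Check each profile of the others' bids and compare truth against every alternative bid.
Others bid (4, 4, 6): truth gives 0, best alternative gives -2.
Others bid (4, 6, 4): truth gives 0, best alternative gives -2.
Others bid (4, 6, 6): truth gives 0, best alternative gives -2.
Others bid (6, 4, 4): truth gives 0, best alternative gives -2.
Others bid (6, 4, 6): truth gives 0, best alternative gives -2.
Others bid (6, 6, 4): truth gives 0, best alternative gives -2.
(Remaining 58 profiles checked similarly; truth is weakly best in each.)
In every case the truthful bid is at least as good as any alternative, so it is a dominant strategy.

Yes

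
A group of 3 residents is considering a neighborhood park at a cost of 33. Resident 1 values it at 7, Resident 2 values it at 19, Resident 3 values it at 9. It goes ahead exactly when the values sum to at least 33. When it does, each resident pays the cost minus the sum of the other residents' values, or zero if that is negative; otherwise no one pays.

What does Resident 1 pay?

5

Total value 35 ≥ cost 33, so the project is built.
The other residents' values sum to 28.
Cost minus that sum is 33 - 28 = 5.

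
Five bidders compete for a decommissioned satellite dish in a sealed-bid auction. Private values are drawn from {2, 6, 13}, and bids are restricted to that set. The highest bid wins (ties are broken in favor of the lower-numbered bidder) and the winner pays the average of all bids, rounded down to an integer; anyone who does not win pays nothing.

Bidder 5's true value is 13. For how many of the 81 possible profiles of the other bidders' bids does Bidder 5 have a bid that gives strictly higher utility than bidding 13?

1

Others bid (2, 2, 2, 2): truth gives 9; bid 6 gives 11 > 9. Violating.
Others bid (2, 2, 2, 6): truth gives 8; no alternative beats it.
Others bid (2, 2, 2, 13): truth gives 0; no alternative beats it.
(Checking all 81 profiles: 1 has a profitable deviation, 80 do not.)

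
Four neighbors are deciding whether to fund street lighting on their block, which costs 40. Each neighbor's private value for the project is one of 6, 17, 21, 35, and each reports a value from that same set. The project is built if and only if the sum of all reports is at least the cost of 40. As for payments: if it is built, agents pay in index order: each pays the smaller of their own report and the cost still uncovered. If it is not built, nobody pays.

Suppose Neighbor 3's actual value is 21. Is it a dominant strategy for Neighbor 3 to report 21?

No

Consider the case where Neighbor 1 reports 6, Neighbor 2 reports 6 and Neighbor 4 reports 17.
Truthful report 21: project built, pays 21, utility 21 - 21 = 0.
Report 17 instead: project built, pays 17, utility 21 - 17 = 4.
Since 4 > 0, reporting 17 is strictly better here, so truthful reporting is not dominant.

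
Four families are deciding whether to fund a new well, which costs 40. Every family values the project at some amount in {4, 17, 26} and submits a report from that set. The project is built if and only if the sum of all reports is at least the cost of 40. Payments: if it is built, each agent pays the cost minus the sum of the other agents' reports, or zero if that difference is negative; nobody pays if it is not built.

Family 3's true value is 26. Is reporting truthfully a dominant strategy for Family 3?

Yes

Check each profile of the others' reports and compare truth against every alternative report.
Others report (4, 17, 26): truth gives 26, best alternative gives 26.
Others report (4, 26, 17): truth gives 26, best alternative gives 26.
Others report (4, 26, 26): truth gives 26, best alternative gives 26.
Others report (17, 4, 26): truth gives 26, best alternative gives 26.
Others report (17, 17, 17): truth gives 26, best alternative gives 26.
Others report (17, 17, 26): truth gives 26, best alternative gives 26.
(Remaining 21 profiles checked similarly; truth is weakly best in each.)
In every case the truthful report is at least as good as any alternative, so it is a dominant strategy.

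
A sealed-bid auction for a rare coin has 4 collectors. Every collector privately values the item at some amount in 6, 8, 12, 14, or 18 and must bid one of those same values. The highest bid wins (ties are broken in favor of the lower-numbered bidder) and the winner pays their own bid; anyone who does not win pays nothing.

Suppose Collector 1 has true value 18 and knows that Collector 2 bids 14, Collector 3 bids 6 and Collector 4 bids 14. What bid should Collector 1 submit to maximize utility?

Bid 6: loses, pays 0, utility 0.
Bid 8: loses, pays 0, utility 0.
Bid 12: loses, pays 0, utility 0.
Bid 14: wins, pays 14, utility 18 - 14 = 4.
Bid 18: wins, pays 18, utility 18 - 18 = 0.
The best choice is 14 with utility 4.

14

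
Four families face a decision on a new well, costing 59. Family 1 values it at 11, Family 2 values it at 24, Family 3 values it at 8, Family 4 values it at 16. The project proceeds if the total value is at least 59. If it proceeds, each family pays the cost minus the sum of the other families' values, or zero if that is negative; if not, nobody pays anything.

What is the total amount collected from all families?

Total value 59 ≥ cost 59, so it is built.
Family 1: others sum to 48; max(0, 59 - 48) = 11.
Family 2: others sum to 35; max(0, 59 - 35) = 24.
Family 3: others sum to 51; max(0, 59 - 51) = 8.
Family 4: others sum to 43; max(0, 59 - 43) = 16.
Total collected = 11 + 24 + 8 + 16 = 59.

59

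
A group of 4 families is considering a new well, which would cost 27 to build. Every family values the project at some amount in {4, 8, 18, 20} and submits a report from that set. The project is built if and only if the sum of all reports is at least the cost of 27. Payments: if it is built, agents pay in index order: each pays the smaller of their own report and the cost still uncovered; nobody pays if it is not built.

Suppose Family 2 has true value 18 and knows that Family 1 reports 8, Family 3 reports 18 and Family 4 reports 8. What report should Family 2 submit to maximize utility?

4

Report 4: project built, pays 4, utility 18 - 4 = 14.
Report 8: project built, pays 8, utility 18 - 8 = 10.
Report 18: project built, pays 18, utility 18 - 18 = 0.
Report 20: project built, pays 19, utility 18 - 19 = -1.
The best choice is 4 with utility 14.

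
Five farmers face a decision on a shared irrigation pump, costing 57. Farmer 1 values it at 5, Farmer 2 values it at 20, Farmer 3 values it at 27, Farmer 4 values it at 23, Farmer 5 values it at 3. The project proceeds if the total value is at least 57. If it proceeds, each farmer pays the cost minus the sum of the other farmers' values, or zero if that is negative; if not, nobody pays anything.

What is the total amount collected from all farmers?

8

Total value 78 ≥ cost 57, so it is built.
Farmer 1: others sum to 73; max(0, 57 - 73) = 0.
Farmer 2: others sum to 58; max(0, 57 - 58) = 0.
Farmer 3: others sum to 51; max(0, 57 - 51) = 6.
Farmer 4: others sum to 55; max(0, 57 - 55) = 2.
Farmer 5: others sum to 75; max(0, 57 - 75) = 0.
Total collected = 0 + 0 + 6 + 2 + 0 = 8.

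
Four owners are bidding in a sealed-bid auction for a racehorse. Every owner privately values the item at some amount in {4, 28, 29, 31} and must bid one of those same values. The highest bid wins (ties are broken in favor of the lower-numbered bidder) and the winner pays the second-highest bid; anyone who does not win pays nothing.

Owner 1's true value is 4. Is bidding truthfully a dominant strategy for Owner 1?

Yes

Check each profile of the others' bids and compare truth against every alternative bid.
Others bid (4, 4, 28): truth gives 0, best alternative gives -24.
Others bid (4, 28, 4): truth gives 0, best alternative gives -24.
Others bid (4, 28, 28): truth gives 0, best alternative gives -24.
Others bid (28, 4, 4): truth gives 0, best alternative gives -24.
Others bid (28, 4, 28): truth gives 0, best alternative gives -24.
Others bid (28, 28, 4): truth gives 0, best alternative gives -24.
(Remaining 58 profiles checked similarly; truth is weakly best in each.)
In every case the truthful bid is at least as good as any alternative, so it is a dominant strategy.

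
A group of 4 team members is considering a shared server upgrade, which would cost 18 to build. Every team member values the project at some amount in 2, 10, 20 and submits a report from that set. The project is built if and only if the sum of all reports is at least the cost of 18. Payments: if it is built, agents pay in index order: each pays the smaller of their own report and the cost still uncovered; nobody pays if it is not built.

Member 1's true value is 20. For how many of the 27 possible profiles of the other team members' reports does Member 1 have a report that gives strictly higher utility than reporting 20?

26

Others report (2, 2, 10): truth gives 2; report 10 gives 10 > 2. Violating.
Others report (2, 2, 20): truth gives 2; report 2 gives 18 > 2. Violating.
Others report (2, 10, 2): truth gives 2; report 10 gives 10 > 2. Violating.
Others report (2, 10, 10): truth gives 2; report 2 gives 18 > 2. Violating.
Others report (2, 2, 2): truth gives 2; no alternative beats it.
(Checking all 27 profiles: 26 have a profitable deviation, 1 does not.)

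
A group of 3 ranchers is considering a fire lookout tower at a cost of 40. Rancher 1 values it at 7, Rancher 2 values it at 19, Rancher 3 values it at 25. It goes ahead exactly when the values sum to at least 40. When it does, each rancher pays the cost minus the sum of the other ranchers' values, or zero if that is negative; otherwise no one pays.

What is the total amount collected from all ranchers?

22

Total value 51 ≥ cost 40, so it is built.
Rancher 1: others sum to 44; max(0, 40 - 44) = 0.
Rancher 2: others sum to 32; max(0, 40 - 32) = 8.
Rancher 3: others sum to 26; max(0, 40 - 26) = 14.
Total collected = 0 + 8 + 14 = 22.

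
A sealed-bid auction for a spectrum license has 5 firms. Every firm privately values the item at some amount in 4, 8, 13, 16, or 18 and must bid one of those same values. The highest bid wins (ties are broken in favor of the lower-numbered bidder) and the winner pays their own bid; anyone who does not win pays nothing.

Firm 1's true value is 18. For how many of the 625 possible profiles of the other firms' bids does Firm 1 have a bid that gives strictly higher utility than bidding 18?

256

Others bid (4, 4, 4, 4): truth gives 0; bid 4 gives 14 > 0. Violating.
Others bid (4, 4, 4, 8): truth gives 0; bid 8 gives 10 > 0. Violating.
Others bid (4, 4, 4, 13): truth gives 0; bid 13 gives 5 > 0. Violating.
Others bid (4, 4, 4, 16): truth gives 0; bid 16 gives 2 > 0. Violating.
Others bid (4, 4, 4, 18): truth gives 0; no alternative beats it.
Others bid (4, 4, 8, 18): truth gives 0; no alternative beats it.
(Checking all 625 profiles: 256 have a profitable deviation, 369 do not.)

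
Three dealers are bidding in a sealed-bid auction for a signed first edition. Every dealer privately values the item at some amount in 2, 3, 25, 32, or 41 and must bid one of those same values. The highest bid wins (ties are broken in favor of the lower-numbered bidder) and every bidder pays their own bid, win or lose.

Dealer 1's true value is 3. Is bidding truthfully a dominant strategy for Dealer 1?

Consider the case where Dealer 2 bids 2 and Dealer 3 bids 2.
Truthful bid 3: wins, pays 3, utility 3 - 3 = 0.
Bid 2 instead: wins, pays 2, utility 3 - 2 = 1.
Since 1 > 0, bidding 2 is strictly better here, so truthful bidding is not dominant.

No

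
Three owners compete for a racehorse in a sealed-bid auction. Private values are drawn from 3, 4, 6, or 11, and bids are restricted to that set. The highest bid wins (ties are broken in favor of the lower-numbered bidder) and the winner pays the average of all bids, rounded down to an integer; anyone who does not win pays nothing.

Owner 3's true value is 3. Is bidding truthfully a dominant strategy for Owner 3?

Check each profile of the others' bids and compare truth against every alternative bid.
Others bid (3, 3): truth gives 0, best alternative gives 0.
Others bid (3, 4): truth gives 0, best alternative gives 0.
Others bid (3, 6): truth gives 0, best alternative gives 0.
Others bid (3, 11): truth gives 0, best alternative gives 0.
Others bid (4, 3): truth gives 0, best alternative gives 0.
Others bid (4, 4): truth gives 0, best alternative gives 0.
(Remaining 10 profiles checked similarly; truth is weakly best in each.)
In every case the truthful bid is at least as good as any alternative, so it is a dominant strategy.

Yes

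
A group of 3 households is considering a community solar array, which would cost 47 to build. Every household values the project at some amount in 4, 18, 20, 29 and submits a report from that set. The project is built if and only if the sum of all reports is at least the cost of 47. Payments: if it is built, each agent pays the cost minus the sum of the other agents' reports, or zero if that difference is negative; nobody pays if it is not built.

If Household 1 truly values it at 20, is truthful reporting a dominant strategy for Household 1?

Check each profile of the others' reports and compare truth against every alternative report.
Others report (18, 29): truth gives 20, best alternative gives 20.
Others report (20, 29): truth gives 20, best alternative gives 20.
Others report (29, 18): truth gives 20, best alternative gives 20.
Others report (29, 20): truth gives 20, best alternative gives 20.
Others report (29, 29): truth gives 20, best alternative gives 20.
Others report (20, 20): truth gives 13, best alternative gives 13.
(Remaining 10 profiles checked similarly; truth is weakly best in each.)
In every case the truthful report is at least as good as any alternative, so it is a dominant strategy.

Yes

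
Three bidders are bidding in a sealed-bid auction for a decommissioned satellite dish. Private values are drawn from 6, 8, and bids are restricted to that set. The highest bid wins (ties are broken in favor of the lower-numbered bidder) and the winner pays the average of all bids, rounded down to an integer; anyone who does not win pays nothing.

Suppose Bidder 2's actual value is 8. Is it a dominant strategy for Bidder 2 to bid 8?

Check each profile of the others' bids and compare truth against every alternative bid.
Others bid (6, 6): truth gives 2, best alternative gives 0.
Others bid (6, 8): truth gives 1, best alternative gives 0.
Others bid (8, 6): truth gives 0, best alternative gives 0.
Others bid (8, 8): truth gives 0, best alternative gives 0.
In every case the truthful bid is at least as good as any alternative, so it is a dominant strategy.

Yes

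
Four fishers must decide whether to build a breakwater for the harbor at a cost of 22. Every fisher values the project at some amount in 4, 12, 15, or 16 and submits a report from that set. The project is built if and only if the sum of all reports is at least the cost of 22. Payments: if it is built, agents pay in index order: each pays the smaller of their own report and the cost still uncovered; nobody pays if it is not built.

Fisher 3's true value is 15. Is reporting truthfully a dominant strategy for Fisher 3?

No

Consider the case where Fisher 1 reports 4, Fisher 2 reports 4 and Fisher 4 reports 4.
Truthful report 15: project built, pays 14, utility 15 - 14 = 1.
Report 12 instead: project built, pays 12, utility 15 - 12 = 3.
Since 3 > 1, reporting 12 is strictly better here, so truthful reporting is not dominant.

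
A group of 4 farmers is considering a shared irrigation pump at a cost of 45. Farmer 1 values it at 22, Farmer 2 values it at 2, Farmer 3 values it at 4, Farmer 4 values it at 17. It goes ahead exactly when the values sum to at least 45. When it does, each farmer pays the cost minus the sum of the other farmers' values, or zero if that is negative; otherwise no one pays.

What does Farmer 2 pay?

2

Total value 45 ≥ cost 45, so the project is built.
The other farmers' values sum to 43.
Cost minus that sum is 45 - 43 = 2.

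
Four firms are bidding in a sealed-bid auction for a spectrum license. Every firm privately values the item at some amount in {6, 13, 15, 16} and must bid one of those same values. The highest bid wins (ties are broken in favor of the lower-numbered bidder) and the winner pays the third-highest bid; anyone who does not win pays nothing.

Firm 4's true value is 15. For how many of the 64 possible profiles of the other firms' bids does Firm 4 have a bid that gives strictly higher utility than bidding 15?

12

Others bid (6, 6, 15): truth gives 0; bid 16 gives 9 > 0. Violating.
Others bid (6, 13, 15): truth gives 0; bid 16 gives 2 > 0. Violating.
Others bid (6, 15, 6): truth gives 0; bid 16 gives 9 > 0. Violating.
Others bid (6, 15, 13): truth gives 0; bid 16 gives 2 > 0. Violating.
Others bid (6, 6, 6): truth gives 9; no alternative beats it.
Others bid (6, 6, 13): truth gives 9; no alternative beats it.
(Checking all 64 profiles: 12 have a profitable deviation, 52 do not.)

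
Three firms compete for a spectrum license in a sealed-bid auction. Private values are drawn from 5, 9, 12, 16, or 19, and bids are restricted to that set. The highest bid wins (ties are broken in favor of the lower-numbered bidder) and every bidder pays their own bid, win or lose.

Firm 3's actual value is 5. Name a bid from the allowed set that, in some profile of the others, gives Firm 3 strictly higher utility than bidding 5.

Suppose Firm 1 bids 5 and Firm 2 bids 5.
Bid 5: loses but pays 5, utility -5.
Bid 9: wins, pays 9, utility 5 - 9 = -4.
So bidding 9 beats truth here (-4 > -5).

9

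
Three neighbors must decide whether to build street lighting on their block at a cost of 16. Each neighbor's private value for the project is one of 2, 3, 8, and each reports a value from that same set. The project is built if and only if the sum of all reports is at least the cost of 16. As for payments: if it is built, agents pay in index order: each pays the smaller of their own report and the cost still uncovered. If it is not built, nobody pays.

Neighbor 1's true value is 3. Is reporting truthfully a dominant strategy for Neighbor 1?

Consider the case where Neighbor 2 reports 8 and Neighbor 3 reports 8.
Truthful report 3: project built, pays 3, utility 3 - 3 = 0.
Report 2 instead: project built, pays 2, utility 3 - 2 = 1.
Since 1 > 0, reporting 2 is strictly better here, so truthful reporting is not dominant.

No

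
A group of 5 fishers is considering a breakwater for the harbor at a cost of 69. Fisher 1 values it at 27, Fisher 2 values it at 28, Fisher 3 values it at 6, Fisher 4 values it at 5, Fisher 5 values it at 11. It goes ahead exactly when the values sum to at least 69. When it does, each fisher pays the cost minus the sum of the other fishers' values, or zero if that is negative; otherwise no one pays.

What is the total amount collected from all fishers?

42

Total value 77 ≥ cost 69, so it is built.
Fisher 1: others sum to 50; max(0, 69 - 50) = 19.
Fisher 2: others sum to 49; max(0, 69 - 49) = 20.
Fisher 3: others sum to 71; max(0, 69 - 71) = 0.
Fisher 4: others sum to 72; max(0, 69 - 72) = 0.
Fisher 5: others sum to 66; max(0, 69 - 66) = 3.
Total collected = 19 + 20 + 0 + 0 + 3 = 42.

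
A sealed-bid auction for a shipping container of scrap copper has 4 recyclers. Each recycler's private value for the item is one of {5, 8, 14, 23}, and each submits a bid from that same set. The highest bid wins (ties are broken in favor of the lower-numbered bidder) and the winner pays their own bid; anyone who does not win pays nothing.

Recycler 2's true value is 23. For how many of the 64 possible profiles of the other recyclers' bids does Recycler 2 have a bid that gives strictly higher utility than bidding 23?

18

Others bid (5, 5, 5): truth gives 0; bid 8 gives 15 > 0. Violating.
Others bid (5, 5, 8): truth gives 0; bid 8 gives 15 > 0. Violating.
Others bid (5, 5, 14): truth gives 0; bid 14 gives 9 > 0. Violating.
Others bid (5, 8, 5): truth gives 0; bid 8 gives 15 > 0. Violating.
Others bid (5, 5, 23): truth gives 0; no alternative beats it.
Others bid (5, 8, 23): truth gives 0; no alternative beats it.
(Checking all 64 profiles: 18 have a profitable deviation, 46 do not.)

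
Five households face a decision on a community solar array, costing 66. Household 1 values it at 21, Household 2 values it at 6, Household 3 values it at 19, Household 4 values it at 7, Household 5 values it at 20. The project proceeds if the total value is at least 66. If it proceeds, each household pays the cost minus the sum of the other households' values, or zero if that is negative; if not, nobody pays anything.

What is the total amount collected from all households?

39

Total value 73 ≥ cost 66, so it is built.
Household 1: others sum to 52; max(0, 66 - 52) = 14.
Household 2: others sum to 67; max(0, 66 - 67) = 0.
Household 3: others sum to 54; max(0, 66 - 54) = 12.
Household 4: others sum to 66; max(0, 66 - 66) = 0.
Household 5: others sum to 53; max(0, 66 - 53) = 13.
Total collected = 14 + 0 + 12 + 0 + 13 = 39.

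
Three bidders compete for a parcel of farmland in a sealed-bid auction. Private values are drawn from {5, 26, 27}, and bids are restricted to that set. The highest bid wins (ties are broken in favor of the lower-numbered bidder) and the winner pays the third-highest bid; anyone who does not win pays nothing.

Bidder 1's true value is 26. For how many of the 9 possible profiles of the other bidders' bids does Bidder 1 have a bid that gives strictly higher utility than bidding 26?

Others bid (5, 27): truth gives 0; bid 27 gives 21 > 0. Violating.
Others bid (27, 5): truth gives 0; bid 27 gives 21 > 0. Violating.
Others bid (5, 5): truth gives 21; no alternative beats it.
Others bid (5, 26): truth gives 21; no alternative beats it.
(Checking all 9 profiles: 2 have a profitable deviation, 7 do not.)

2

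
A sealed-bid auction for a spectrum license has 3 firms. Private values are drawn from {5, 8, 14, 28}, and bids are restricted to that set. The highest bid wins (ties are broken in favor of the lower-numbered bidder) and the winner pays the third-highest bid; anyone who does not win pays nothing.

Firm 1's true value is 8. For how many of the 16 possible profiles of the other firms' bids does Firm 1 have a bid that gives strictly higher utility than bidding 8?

4

Others bid (5, 14): truth gives 0; bid 14 gives 3 > 0. Violating.
Others bid (5, 28): truth gives 0; bid 28 gives 3 > 0. Violating.
Others bid (14, 5): truth gives 0; bid 14 gives 3 > 0. Violating.
Others bid (28, 5): truth gives 0; bid 28 gives 3 > 0. Violating.
Others bid (5, 5): truth gives 3; no alternative beats it.
Others bid (5, 8): truth gives 3; no alternative beats it.
(Checking all 16 profiles: 4 have a profitable deviation, 12 do not.)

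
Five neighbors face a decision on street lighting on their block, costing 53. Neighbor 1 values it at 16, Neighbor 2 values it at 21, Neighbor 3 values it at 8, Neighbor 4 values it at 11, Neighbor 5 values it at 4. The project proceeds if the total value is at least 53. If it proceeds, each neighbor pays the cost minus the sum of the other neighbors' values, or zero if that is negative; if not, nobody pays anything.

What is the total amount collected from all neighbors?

28

Total value 60 ≥ cost 53, so it is built.
Neighbor 1: others sum to 44; max(0, 53 - 44) = 9.
Neighbor 2: others sum to 39; max(0, 53 - 39) = 14.
Neighbor 3: others sum to 52; max(0, 53 - 52) = 1.
Neighbor 4: others sum to 49; max(0, 53 - 49) = 4.
Neighbor 5: others sum to 56; max(0, 53 - 56) = 0.
Total collected = 9 + 14 + 1 + 4 + 0 = 28.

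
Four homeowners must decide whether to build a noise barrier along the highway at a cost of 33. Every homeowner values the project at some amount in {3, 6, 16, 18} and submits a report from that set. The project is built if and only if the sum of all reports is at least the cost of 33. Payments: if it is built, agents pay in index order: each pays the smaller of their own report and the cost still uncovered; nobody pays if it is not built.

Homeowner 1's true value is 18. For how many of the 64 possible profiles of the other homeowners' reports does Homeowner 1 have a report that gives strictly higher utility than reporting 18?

57

Others report (3, 3, 16): truth gives 0; report 16 gives 2 > 0. Violating.
Others report (3, 3, 18): truth gives 0; report 16 gives 2 > 0. Violating.
Others report (3, 6, 16): truth gives 0; report 16 gives 2 > 0. Violating.
Others report (3, 6, 18): truth gives 0; report 6 gives 12 > 0. Violating.
Others report (3, 3, 3): truth gives 0; no alternative beats it.
Others report (3, 3, 6): truth gives 0; no alternative beats it.
(Checking all 64 profiles: 57 have a profitable deviation, 7 do not.)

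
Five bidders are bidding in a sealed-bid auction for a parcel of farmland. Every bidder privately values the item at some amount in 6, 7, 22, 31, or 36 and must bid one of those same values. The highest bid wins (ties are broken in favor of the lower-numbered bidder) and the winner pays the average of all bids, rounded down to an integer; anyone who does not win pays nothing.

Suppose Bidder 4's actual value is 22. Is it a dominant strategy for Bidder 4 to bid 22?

No

Consider the case where Bidder 1 bids 6, Bidder 2 bids 6, Bidder 3 bids 6 and Bidder 5 bids 6.
Truthful bid 22: wins, pays 9, utility 22 - 9 = 13.
Bid 7 instead: wins, pays 6, utility 22 - 6 = 16.
Since 16 > 13, bidding 7 is strictly better here, so truthful bidding is not dominant.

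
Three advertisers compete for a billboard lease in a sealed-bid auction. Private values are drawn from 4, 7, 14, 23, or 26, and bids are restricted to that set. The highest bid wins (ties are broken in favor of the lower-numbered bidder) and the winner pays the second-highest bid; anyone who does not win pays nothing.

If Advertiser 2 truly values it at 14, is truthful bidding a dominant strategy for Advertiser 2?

Check each profile of the others' bids and compare truth against every alternative bid.
Others bid (4, 4): truth gives 10, best alternative gives 10.
Others bid (4, 7): truth gives 7, best alternative gives 7.
Others bid (7, 4): truth gives 7, best alternative gives 7.
Others bid (7, 7): truth gives 7, best alternative gives 7.
Others bid (4, 14): truth gives 0, best alternative gives 0.
Others bid (4, 23): truth gives 0, best alternative gives 0.
(Remaining 19 profiles checked similarly; truth is weakly best in each.)
In every case the truthful bid is at least as good as any alternative, so it is a dominant strategy.

Yes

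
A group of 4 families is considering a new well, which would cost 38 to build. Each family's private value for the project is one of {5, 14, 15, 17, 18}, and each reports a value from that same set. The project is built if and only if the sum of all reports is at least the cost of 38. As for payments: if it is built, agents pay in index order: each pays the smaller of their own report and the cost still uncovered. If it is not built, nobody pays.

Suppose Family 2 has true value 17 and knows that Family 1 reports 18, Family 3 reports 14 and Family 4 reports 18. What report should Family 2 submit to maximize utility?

Report 5: project built, pays 5, utility 17 - 5 = 12.
Report 14: project built, pays 14, utility 17 - 14 = 3.
Report 15: project built, pays 15, utility 17 - 15 = 2.
Report 17: project built, pays 17, utility 17 - 17 = 0.
Report 18: project built, pays 18, utility 17 - 18 = -1.
The best choice is 5 with utility 12.

5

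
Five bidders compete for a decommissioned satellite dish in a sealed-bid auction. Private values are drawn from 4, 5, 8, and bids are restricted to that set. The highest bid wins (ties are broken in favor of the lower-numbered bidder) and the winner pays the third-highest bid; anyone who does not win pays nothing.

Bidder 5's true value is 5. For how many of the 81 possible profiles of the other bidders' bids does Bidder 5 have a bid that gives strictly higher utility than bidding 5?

Others bid (4, 4, 4, 5): truth gives 0; bid 8 gives 1 > 0. Violating.
Others bid (4, 4, 5, 4): truth gives 0; bid 8 gives 1 > 0. Violating.
Others bid (4, 5, 4, 4): truth gives 0; bid 8 gives 1 > 0. Violating.
Others bid (5, 4, 4, 4): truth gives 0; bid 8 gives 1 > 0. Violating.
Others bid (4, 4, 4, 4): truth gives 1; no alternative beats it.
Others bid (4, 4, 4, 8): truth gives 0; no alternative beats it.
(Checking all 81 profiles: 4 have a profitable deviation, 77 do not.)

4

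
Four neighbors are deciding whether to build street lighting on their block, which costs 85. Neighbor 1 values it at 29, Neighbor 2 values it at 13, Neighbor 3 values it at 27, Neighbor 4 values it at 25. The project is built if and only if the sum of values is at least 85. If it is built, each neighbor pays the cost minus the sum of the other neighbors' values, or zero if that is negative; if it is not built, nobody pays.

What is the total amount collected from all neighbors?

Total value 94 ≥ cost 85, so it is built.
Neighbor 1: others sum to 65; max(0, 85 - 65) = 20.
Neighbor 2: others sum to 81; max(0, 85 - 81) = 4.
Neighbor 3: others sum to 67; max(0, 85 - 67) = 18.
Neighbor 4: others sum to 69; max(0, 85 - 69) = 16.
Total collected = 20 + 4 + 18 + 16 = 58.

58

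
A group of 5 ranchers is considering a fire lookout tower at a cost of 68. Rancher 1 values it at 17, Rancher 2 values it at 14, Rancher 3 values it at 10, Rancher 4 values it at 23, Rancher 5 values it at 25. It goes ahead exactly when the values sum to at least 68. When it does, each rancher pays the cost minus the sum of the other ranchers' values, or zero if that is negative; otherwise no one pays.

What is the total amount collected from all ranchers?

6

Total value 89 ≥ cost 68, so it is built.
Rancher 1: others sum to 72; max(0, 68 - 72) = 0.
Rancher 2: others sum to 75; max(0, 68 - 75) = 0.
Rancher 3: others sum to 79; max(0, 68 - 79) = 0.
Rancher 4: others sum to 66; max(0, 68 - 66) = 2.
Rancher 5: others sum to 64; max(0, 68 - 64) = 4.
Total collected = 0 + 0 + 0 + 2 + 4 = 6.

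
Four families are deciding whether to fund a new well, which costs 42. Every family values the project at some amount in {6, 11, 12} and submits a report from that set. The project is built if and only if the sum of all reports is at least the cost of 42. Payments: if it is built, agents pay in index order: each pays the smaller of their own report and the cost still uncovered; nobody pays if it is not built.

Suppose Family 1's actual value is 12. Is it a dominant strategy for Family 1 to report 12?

No

Consider the case where Family 2 reports 11, Family 3 reports 11 and Family 4 reports 11.
Truthful report 12: project built, pays 12, utility 12 - 12 = 0.
Report 11 instead: project built, pays 11, utility 12 - 11 = 1.
Since 1 > 0, reporting 11 is strictly better here, so truthful reporting is not dominant.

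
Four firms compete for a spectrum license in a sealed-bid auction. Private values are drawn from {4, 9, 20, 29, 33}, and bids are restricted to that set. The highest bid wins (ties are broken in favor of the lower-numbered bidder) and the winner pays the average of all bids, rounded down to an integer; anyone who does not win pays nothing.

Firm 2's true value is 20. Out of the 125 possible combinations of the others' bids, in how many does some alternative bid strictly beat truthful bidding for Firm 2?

Others bid (4, 4, 4): truth gives 12; bid 9 gives 15 > 12. Violating.
Others bid (4, 4, 9): truth gives 11; bid 9 gives 14 > 11. Violating.
Others bid (4, 4, 29): truth gives 0; bid 29 gives 4 > 0. Violating.
Others bid (4, 4, 33): truth gives 0; bid 33 gives 2 > 0. Violating.
Others bid (4, 4, 20): truth gives 8; no alternative beats it.
Others bid (4, 9, 20): truth gives 7; no alternative beats it.
(Checking all 125 profiles: 29 have a profitable deviation, 96 do not.)

29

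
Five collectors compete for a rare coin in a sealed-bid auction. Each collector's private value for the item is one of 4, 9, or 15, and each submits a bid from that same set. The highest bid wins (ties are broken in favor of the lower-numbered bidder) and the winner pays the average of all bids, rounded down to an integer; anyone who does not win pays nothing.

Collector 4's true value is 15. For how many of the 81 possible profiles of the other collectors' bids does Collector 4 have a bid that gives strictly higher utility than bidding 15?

Others bid (4, 4, 4, 4): truth gives 9; bid 9 gives 10 > 9. Violating.
Others bid (4, 4, 4, 9): truth gives 8; bid 9 gives 9 > 8. Violating.
Others bid (4, 4, 4, 15): truth gives 7; no alternative beats it.
Others bid (4, 4, 9, 4): truth gives 8; no alternative beats it.
(Checking all 81 profiles: 2 have a profitable deviation, 79 do not.)

2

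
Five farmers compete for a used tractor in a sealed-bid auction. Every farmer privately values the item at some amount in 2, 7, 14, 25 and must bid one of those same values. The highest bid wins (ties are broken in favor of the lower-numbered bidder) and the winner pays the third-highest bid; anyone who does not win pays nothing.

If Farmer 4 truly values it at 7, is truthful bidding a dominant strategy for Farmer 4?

Consider the case where Farmer 1 bids 2, Farmer 2 bids 2, Farmer 3 bids 2 and Farmer 5 bids 14.
Truthful bid 7: loses, pays 0, utility 0.
Bid 14 instead: wins, pays 2, utility 7 - 2 = 5.
Since 5 > 0, bidding 14 is strictly better here, so truthful bidding is not dominant.

No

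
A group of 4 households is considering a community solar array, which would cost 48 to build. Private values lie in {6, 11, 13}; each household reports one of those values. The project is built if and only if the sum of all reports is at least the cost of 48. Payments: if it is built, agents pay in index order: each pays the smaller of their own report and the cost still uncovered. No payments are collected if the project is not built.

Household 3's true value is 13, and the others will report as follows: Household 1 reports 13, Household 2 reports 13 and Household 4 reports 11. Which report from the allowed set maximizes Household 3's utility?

11

Report 6: project not built, utility 0.
Report 11: project built, pays 11, utility 13 - 11 = 2.
Report 13: project built, pays 13, utility 13 - 13 = 0.
The best choice is 11 with utility 2.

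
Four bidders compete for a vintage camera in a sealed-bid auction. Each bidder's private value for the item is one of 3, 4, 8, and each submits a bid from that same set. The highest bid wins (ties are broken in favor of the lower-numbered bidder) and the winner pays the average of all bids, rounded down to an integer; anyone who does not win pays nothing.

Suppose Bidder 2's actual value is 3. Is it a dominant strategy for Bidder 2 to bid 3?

Yes

Check each profile of the others' bids and compare truth against every alternative bid.
Others bid (3, 3, 3): truth gives 0, best alternative gives 0.
Others bid (3, 3, 4): truth gives 0, best alternative gives 0.
Others bid (3, 3, 8): truth gives 0, best alternative gives 0.
Others bid (3, 4, 3): truth gives 0, best alternative gives 0.
Others bid (3, 4, 4): truth gives 0, best alternative gives 0.
Others bid (3, 4, 8): truth gives 0, best alternative gives 0.
(Remaining 21 profiles checked similarly; truth is weakly best in each.)
In every case the truthful bid is at least as good as any alternative, so it is a dominant strategy.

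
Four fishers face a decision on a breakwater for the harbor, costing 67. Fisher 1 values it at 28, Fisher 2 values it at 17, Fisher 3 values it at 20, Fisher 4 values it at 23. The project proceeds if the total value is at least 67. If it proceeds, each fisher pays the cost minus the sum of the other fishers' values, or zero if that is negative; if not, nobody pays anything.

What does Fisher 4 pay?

Total value 88 ≥ cost 67, so the project is built.
The other fishers' values sum to 65.
Cost minus that sum is 67 - 65 = 2.

2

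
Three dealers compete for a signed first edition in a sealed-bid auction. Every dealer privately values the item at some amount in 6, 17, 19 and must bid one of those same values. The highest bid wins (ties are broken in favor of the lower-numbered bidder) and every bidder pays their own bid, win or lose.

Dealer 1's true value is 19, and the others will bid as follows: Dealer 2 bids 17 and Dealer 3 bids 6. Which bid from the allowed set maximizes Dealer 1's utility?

Bid 6: loses but pays 6, utility -6.
Bid 17: wins, pays 17, utility 19 - 17 = 2.
Bid 19: wins, pays 19, utility 19 - 19 = 0.
The best choice is 17 with utility 2.

17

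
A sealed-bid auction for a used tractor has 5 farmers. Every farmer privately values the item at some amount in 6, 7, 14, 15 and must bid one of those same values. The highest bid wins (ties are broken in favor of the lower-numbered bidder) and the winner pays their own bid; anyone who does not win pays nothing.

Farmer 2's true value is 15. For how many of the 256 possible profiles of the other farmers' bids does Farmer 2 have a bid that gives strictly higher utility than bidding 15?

Others bid (6, 6, 6, 6): truth gives 0; bid 7 gives 8 > 0. Violating.
Others bid (6, 6, 6, 7): truth gives 0; bid 7 gives 8 > 0. Violating.
Others bid (6, 6, 6, 14): truth gives 0; bid 14 gives 1 > 0. Violating.
Others bid (6, 6, 7, 6): truth gives 0; bid 7 gives 8 > 0. Violating.
Others bid (6, 6, 6, 15): truth gives 0; no alternative beats it.
Others bid (6, 6, 7, 15): truth gives 0; no alternative beats it.
(Checking all 256 profiles: 54 have a profitable deviation, 202 do not.)

54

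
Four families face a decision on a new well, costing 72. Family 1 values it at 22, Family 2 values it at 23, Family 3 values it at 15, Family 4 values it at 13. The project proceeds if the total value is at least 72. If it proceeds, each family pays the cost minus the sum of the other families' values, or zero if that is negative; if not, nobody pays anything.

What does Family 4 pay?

12

Total value 73 ≥ cost 72, so the project is built.
The other families' values sum to 60.
Cost minus that sum is 72 - 60 = 12.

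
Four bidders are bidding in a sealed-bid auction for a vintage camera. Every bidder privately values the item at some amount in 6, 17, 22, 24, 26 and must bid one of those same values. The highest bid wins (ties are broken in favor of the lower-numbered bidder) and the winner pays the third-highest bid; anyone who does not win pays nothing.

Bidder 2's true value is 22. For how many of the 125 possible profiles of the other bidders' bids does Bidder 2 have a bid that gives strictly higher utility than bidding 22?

24

Others bid (6, 6, 24): truth gives 0; bid 24 gives 16 > 0. Violating.
Others bid (6, 6, 26): truth gives 0; bid 26 gives 16 > 0. Violating.
Others bid (6, 17, 24): truth gives 0; bid 24 gives 5 > 0. Violating.
Others bid (6, 17, 26): truth gives 0; bid 26 gives 5 > 0. Violating.
Others bid (6, 6, 6): truth gives 16; no alternative beats it.
Others bid (6, 6, 17): truth gives 16; no alternative beats it.
(Checking all 125 profiles: 24 have a profitable deviation, 101 do not.)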